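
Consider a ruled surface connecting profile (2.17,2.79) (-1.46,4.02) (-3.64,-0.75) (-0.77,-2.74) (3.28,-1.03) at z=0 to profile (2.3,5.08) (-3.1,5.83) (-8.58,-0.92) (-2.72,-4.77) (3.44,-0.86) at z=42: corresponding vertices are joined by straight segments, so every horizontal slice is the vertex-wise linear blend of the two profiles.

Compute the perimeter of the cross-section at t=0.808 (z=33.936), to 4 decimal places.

Cross-section at t=0.808: each vertex is (1-t)·p0[i] + t·p1[i].
  v1: (1-0.808)·(2.17,2.79) + 0.808·(2.3,5.08) = (2.2750,4.6403)
  v2: (1-0.808)·(-1.46,4.02) + 0.808·(-3.1,5.83) = (-2.7851,5.4825)
  v3: (1-0.808)·(-3.64,-0.75) + 0.808·(-8.58,-0.92) = (-7.6315,-0.8874)
  v4: (1-0.808)·(-0.77,-2.74) + 0.808·(-2.72,-4.77) = (-2.3456,-4.3802)
  v5: (1-0.808)·(3.28,-1.03) + 0.808·(3.44,-0.86) = (3.4093,-0.8926)
Perimeter = Σ |v_{i+1} − v_i|:
  edge 1→2: √(-5.0602² + 0.8422²) = 5.1298 (running 5.1298)
  edge 2→3: √(-4.8464² + -6.3698²) = 8.0039 (running 13.1337)
  edge 3→4: √(5.2859² + -3.4929²) = 6.3357 (running 19.4694)
  edge 4→5: √(5.7549² + 3.4876²) = 6.7292 (running 26.1986)
  edge 5→1: √(-1.1342² + 5.5330²) = 5.6480 (running 31.8466)
Perimeter = 31.8466

Perimeter at t=0.808: 31.8466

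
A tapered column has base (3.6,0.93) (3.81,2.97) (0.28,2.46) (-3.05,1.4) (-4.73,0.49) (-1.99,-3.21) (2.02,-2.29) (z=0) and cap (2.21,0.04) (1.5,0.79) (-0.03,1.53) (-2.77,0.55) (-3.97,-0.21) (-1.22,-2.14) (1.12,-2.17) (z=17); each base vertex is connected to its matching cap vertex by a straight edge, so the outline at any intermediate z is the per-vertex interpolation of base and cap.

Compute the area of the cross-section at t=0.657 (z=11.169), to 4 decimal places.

Area at t=0.657: 20.1237

Cross-section at t=0.657: each vertex is (1-t)·p0[i] + t·p1[i].
  v1: (1-0.657)·(3.6,0.93) + 0.657·(2.21,0.04) = (2.6868,0.3453)
  v2: (1-0.657)·(3.81,2.97) + 0.657·(1.5,0.79) = (2.2923,1.5377)
  v3: (1-0.657)·(0.28,2.46) + 0.657·(-0.03,1.53) = (0.0763,1.8490)
  v4: (1-0.657)·(-3.05,1.4) + 0.657·(-2.77,0.55) = (-2.8660,0.8416)
  v5: (1-0.657)·(-4.73,0.49) + 0.657·(-3.97,-0.21) = (-4.2307,0.0301)
  v6: (1-0.657)·(-1.99,-3.21) + 0.657·(-1.22,-2.14) = (-1.4841,-2.5070)
  v7: (1-0.657)·(2.02,-2.29) + 0.657·(1.12,-2.17) = (1.4287,-2.2112)
Shoelace sum Σ(x_i·y_{i+1} − x_{i+1}·y_i):
  i=1: 2.6868·1.5377 − 2.2923·0.3453 = +3.3401 (running +3.3401)
  i=2: 2.2923·1.8490 − 0.0763·1.5377 = +4.1211 (running +7.4612)
  i=3: 0.0763·0.8416 − -2.8660·1.8490 = +5.3635 (running +12.8247)
  i=4: -2.8660·0.0301 − -4.2307·0.8416 = +3.4741 (running +16.2988)
  i=5: -4.2307·-2.5070 − -1.4841·0.0301 = +10.6510 (running +26.9498)
  i=6: -1.4841·-2.2112 − 1.4287·-2.5070 = +6.8634 (running +33.8132)
  i=7: 1.4287·0.3453 − 2.6868·-2.2112 = +6.4342 (running +40.2473)
Area = |Σ|/2 = |40.2473|/2 = 20.1237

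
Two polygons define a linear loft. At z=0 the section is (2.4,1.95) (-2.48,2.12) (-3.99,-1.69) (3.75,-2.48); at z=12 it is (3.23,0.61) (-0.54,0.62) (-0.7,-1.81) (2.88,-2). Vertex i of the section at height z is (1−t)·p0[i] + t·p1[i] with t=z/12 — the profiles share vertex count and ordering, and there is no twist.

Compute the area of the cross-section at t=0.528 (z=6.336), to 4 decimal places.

Area at t=0.528: 16.1580

Cross-section at t=0.528: each vertex is (1-t)·p0[i] + t·p1[i].
  v1: (1-0.528)·(2.4,1.95) + 0.528·(3.23,0.61) = (2.8382,1.2425)
  v2: (1-0.528)·(-2.48,2.12) + 0.528·(-0.54,0.62) = (-1.4557,1.3280)
  v3: (1-0.528)·(-3.99,-1.69) + 0.528·(-0.7,-1.81) = (-2.2529,-1.7534)
  v4: (1-0.528)·(3.75,-2.48) + 0.528·(2.88,-2) = (3.2906,-2.2266)
Shoelace sum Σ(x_i·y_{i+1} − x_{i+1}·y_i):
  i=1: 2.8382·1.3280 − -1.4557·1.2425 = +5.5778 (running +5.5778)
  i=2: -1.4557·-1.7534 − -2.2529·1.3280 = +5.5442 (running +11.1220)
  i=3: -2.2529·-2.2266 − 3.2906·-1.7534 = +10.7858 (running +21.9078)
  i=4: 3.2906·1.2425 − 2.8382·-2.2266 = +10.4081 (running +32.3159)
Area = |Σ|/2 = |32.3159|/2 = 16.1580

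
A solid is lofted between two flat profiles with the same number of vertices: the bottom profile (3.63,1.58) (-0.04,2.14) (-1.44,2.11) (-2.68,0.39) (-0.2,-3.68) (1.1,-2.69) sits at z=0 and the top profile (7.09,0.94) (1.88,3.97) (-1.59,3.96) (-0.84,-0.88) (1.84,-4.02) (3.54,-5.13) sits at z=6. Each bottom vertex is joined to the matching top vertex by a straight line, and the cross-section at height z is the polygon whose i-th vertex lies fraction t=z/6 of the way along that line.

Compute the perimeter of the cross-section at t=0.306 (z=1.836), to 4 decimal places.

Perimeter at t=0.306: 20.7467

Cross-section at t=0.306: each vertex is (1-t)·p0[i] + t·p1[i].
  v1: (1-0.306)·(3.63,1.58) + 0.306·(7.09,0.94) = (4.6888,1.3842)
  v2: (1-0.306)·(-0.04,2.14) + 0.306·(1.88,3.97) = (0.5475,2.7000)
  v3: (1-0.306)·(-1.44,2.11) + 0.306·(-1.59,3.96) = (-1.4859,2.6761)
  v4: (1-0.306)·(-2.68,0.39) + 0.306·(-0.84,-0.88) = (-2.1170,0.0014)
  v5: (1-0.306)·(-0.2,-3.68) + 0.306·(1.84,-4.02) = (0.4242,-3.7840)
  v6: (1-0.306)·(1.1,-2.69) + 0.306·(3.54,-5.13) = (1.8466,-3.4366)
Perimeter = Σ |v_{i+1} − v_i|:
  edge 1→2: √(-4.1412² + 1.3158²) = 4.3453 (running 4.3453)
  edge 2→3: √(-2.0334² + -0.0239²) = 2.0336 (running 6.3788)
  edge 3→4: √(-0.6311² + -2.6747²) = 2.7482 (running 9.1270)
  edge 4→5: √(2.5412² + -3.7854²) = 4.5593 (running 13.6863)
  edge 5→6: √(1.4224² + 0.3474²) = 1.4642 (running 15.1505)
  edge 6→1: √(2.8421² + 4.8208²) = 5.5962 (running 20.7467)
Perimeter = 20.7467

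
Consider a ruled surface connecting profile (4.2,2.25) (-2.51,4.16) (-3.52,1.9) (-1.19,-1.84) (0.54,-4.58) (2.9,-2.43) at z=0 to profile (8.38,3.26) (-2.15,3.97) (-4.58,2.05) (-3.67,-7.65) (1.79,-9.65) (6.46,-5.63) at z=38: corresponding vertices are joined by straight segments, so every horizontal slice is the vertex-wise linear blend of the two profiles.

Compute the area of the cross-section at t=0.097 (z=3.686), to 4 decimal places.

Area at t=0.097: 45.1652

Cross-section at t=0.097: each vertex is (1-t)·p0[i] + t·p1[i].
  v1: (1-0.097)·(4.2,2.25) + 0.097·(8.38,3.26) = (4.6055,2.3480)
  v2: (1-0.097)·(-2.51,4.16) + 0.097·(-2.15,3.97) = (-2.4751,4.1416)
  v3: (1-0.097)·(-3.52,1.9) + 0.097·(-4.58,2.05) = (-3.6228,1.9145)
  v4: (1-0.097)·(-1.19,-1.84) + 0.097·(-3.67,-7.65) = (-1.4306,-2.4036)
  v5: (1-0.097)·(0.54,-4.58) + 0.097·(1.79,-9.65) = (0.6613,-5.0718)
  v6: (1-0.097)·(2.9,-2.43) + 0.097·(6.46,-5.63) = (3.2453,-2.7404)
Shoelace sum Σ(x_i·y_{i+1} − x_{i+1}·y_i):
  i=1: 4.6055·4.1416 − -2.4751·2.3480 = +24.8852 (running +24.8852)
  i=2: -2.4751·1.9145 − -3.6228·4.1416 = +10.2655 (running +35.1507)
  i=3: -3.6228·-2.4036 − -1.4306·1.9145 = +11.4466 (running +46.5973)
  i=4: -1.4306·-5.0718 − 0.6613·-2.4036 = +8.8449 (running +55.4422)
  i=5: 0.6613·-2.7404 − 3.2453·-5.0718 = +14.6475 (running +70.0897)
  i=6: 3.2453·2.3480 − 4.6055·-2.7404 = +20.2407 (running +90.3304)
Area = |Σ|/2 = |90.3304|/2 = 45.1652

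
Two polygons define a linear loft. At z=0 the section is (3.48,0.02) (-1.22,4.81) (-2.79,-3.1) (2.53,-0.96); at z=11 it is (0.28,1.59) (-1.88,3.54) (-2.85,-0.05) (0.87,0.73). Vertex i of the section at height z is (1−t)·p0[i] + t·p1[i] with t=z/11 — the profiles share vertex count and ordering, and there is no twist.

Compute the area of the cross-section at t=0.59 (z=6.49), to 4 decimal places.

Cross-section at t=0.59: each vertex is (1-t)·p0[i] + t·p1[i].
  v1: (1-0.59)·(3.48,0.02) + 0.59·(0.28,1.59) = (1.5920,0.9463)
  v2: (1-0.59)·(-1.22,4.81) + 0.59·(-1.88,3.54) = (-1.6094,4.0607)
  v3: (1-0.59)·(-2.79,-3.1) + 0.59·(-2.85,-0.05) = (-2.8254,-1.3005)
  v4: (1-0.59)·(2.53,-0.96) + 0.59·(0.87,0.73) = (1.5506,0.0371)
Shoelace sum Σ(x_i·y_{i+1} − x_{i+1}·y_i):
  i=1: 1.5920·4.0607 − -1.6094·0.9463 = +7.9876 (running +7.9876)
  i=2: -1.6094·-1.3005 − -2.8254·4.0607 = +13.5661 (running +21.5537)
  i=3: -2.8254·0.0371 − 1.5506·-1.3005 = +1.9117 (running +23.4655)
  i=4: 1.5506·0.9463 − 1.5920·0.0371 = +1.4083 (running +24.8737)
Area = |Σ|/2 = |24.8737|/2 = 12.4369

Area at t=0.59: 12.4369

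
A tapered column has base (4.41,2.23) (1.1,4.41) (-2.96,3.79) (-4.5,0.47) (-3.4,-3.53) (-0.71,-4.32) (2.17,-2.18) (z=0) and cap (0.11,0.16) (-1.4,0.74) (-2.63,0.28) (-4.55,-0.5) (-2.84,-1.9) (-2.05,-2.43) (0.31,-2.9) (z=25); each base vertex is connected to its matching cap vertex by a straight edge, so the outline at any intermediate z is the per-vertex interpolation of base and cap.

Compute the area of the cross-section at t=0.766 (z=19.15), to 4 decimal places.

Cross-section at t=0.766: each vertex is (1-t)·p0[i] + t·p1[i].
  v1: (1-0.766)·(4.41,2.23) + 0.766·(0.11,0.16) = (1.1162,0.6444)
  v2: (1-0.766)·(1.1,4.41) + 0.766·(-1.4,0.74) = (-0.8150,1.5988)
  v3: (1-0.766)·(-2.96,3.79) + 0.766·(-2.63,0.28) = (-2.7072,1.1013)
  v4: (1-0.766)·(-4.5,0.47) + 0.766·(-4.55,-0.5) = (-4.5383,-0.2730)
  v5: (1-0.766)·(-3.4,-3.53) + 0.766·(-2.84,-1.9) = (-2.9710,-2.2814)
  v6: (1-0.766)·(-0.71,-4.32) + 0.766·(-2.05,-2.43) = (-1.7364,-2.8723)
  v7: (1-0.766)·(2.17,-2.18) + 0.766·(0.31,-2.9) = (0.7452,-2.7315)
Shoelace sum Σ(x_i·y_{i+1} − x_{i+1}·y_i):
  i=1: 1.1162·1.5988 − -0.8150·0.6444 = +2.3097 (running +2.3097)
  i=2: -0.8150·1.1013 − -2.7072·1.5988 = +3.4307 (running +5.7404)
  i=3: -2.7072·-0.2730 − -4.5383·1.1013 = +5.7373 (running +11.4777)
  i=4: -4.5383·-2.2814 − -2.9710·-0.2730 = +9.5426 (running +21.0203)
  i=5: -2.9710·-2.8723 − -1.7364·-2.2814 = +4.5721 (running +25.5924)
  i=6: -1.7364·-2.7315 − 0.7452·-2.8723 = +6.8836 (running +32.4760)
  i=7: 0.7452·0.6444 − 1.1162·-2.7315 = +3.5291 (running +36.0052)
Area = |Σ|/2 = |36.0052|/2 = 18.0026

Area at t=0.766: 18.0026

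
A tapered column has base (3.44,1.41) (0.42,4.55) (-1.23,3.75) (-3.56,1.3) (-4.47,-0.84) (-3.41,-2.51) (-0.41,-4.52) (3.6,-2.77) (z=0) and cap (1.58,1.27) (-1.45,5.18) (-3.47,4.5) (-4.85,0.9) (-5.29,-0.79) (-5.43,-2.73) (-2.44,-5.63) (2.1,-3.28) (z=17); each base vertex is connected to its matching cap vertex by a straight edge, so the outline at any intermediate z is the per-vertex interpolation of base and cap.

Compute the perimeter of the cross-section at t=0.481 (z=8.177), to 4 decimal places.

Perimeter at t=0.481: 27.0110

Cross-section at t=0.481: each vertex is (1-t)·p0[i] + t·p1[i].
  v1: (1-0.481)·(3.44,1.41) + 0.481·(1.58,1.27) = (2.5453,1.3427)
  v2: (1-0.481)·(0.42,4.55) + 0.481·(-1.45,5.18) = (-0.4795,4.8530)
  v3: (1-0.481)·(-1.23,3.75) + 0.481·(-3.47,4.5) = (-2.3074,4.1107)
  v4: (1-0.481)·(-3.56,1.3) + 0.481·(-4.85,0.9) = (-4.1805,1.1076)
  v5: (1-0.481)·(-4.47,-0.84) + 0.481·(-5.29,-0.79) = (-4.8644,-0.8159)
  v6: (1-0.481)·(-3.41,-2.51) + 0.481·(-5.43,-2.73) = (-4.3816,-2.6158)
  v7: (1-0.481)·(-0.41,-4.52) + 0.481·(-2.44,-5.63) = (-1.3864,-5.0539)
  v8: (1-0.481)·(3.6,-2.77) + 0.481·(2.1,-3.28) = (2.8785,-3.0153)
Perimeter = Σ |v_{i+1} − v_i|:
  edge 1→2: √(-3.0248² + 3.5104²) = 4.6338 (running 4.6338)
  edge 2→3: √(-1.8280² + -0.7423²) = 1.9729 (running 6.6067)
  edge 3→4: √(-1.8730² + -3.0031²) = 3.5394 (running 10.1461)
  edge 4→5: √(-0.6839² + -1.9236²) = 2.0415 (running 12.1876)
  edge 5→6: √(0.4828² + -1.7999²) = 1.8635 (running 14.0511)
  edge 6→7: √(2.9952² + -2.4381²) = 3.8621 (running 17.9132)
  edge 7→8: √(4.2649² + 2.0386²) = 4.7271 (running 22.6403)
  edge 8→1: √(-0.3332² + 4.3580²) = 4.3707 (running 27.0110)
Perimeter = 27.0110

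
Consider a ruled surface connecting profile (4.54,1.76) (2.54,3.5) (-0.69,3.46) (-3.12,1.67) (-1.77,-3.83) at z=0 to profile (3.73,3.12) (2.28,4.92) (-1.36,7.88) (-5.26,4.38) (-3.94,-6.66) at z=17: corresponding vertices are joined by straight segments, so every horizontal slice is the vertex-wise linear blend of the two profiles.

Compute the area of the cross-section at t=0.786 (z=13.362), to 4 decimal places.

Area at t=0.786: 58.9890

Cross-section at t=0.786: each vertex is (1-t)·p0[i] + t·p1[i].
  v1: (1-0.786)·(4.54,1.76) + 0.786·(3.73,3.12) = (3.9033,2.8290)
  v2: (1-0.786)·(2.54,3.5) + 0.786·(2.28,4.92) = (2.3356,4.6161)
  v3: (1-0.786)·(-0.69,3.46) + 0.786·(-1.36,7.88) = (-1.2166,6.9341)
  v4: (1-0.786)·(-3.12,1.67) + 0.786·(-5.26,4.38) = (-4.8020,3.8001)
  v5: (1-0.786)·(-1.77,-3.83) + 0.786·(-3.94,-6.66) = (-3.4756,-6.0544)
Shoelace sum Σ(x_i·y_{i+1} − x_{i+1}·y_i):
  i=1: 3.9033·4.6161 − 2.3356·2.8290 = +11.4109 (running +11.4109)
  i=2: 2.3356·6.9341 − -1.2166·4.6161 = +21.8117 (running +33.2225)
  i=3: -1.2166·3.8001 − -4.8020·6.9341 = +28.6747 (running +61.8972)
  i=4: -4.8020·-6.0544 − -3.4756·3.8001 = +42.2809 (running +104.1782)
  i=5: -3.4756·2.8290 − 3.9033·-6.0544 = +13.7999 (running +117.9781)
Area = |Σ|/2 = |117.9781|/2 = 58.9890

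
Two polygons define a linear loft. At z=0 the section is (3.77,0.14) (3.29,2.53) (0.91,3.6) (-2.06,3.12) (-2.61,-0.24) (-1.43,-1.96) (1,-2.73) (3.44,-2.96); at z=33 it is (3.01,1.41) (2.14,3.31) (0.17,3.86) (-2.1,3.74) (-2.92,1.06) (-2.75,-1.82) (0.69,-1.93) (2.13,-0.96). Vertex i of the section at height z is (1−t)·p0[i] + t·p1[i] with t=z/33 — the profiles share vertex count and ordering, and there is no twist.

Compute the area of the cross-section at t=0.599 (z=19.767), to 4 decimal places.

Area at t=0.599: 29.8993

Cross-section at t=0.599: each vertex is (1-t)·p0[i] + t·p1[i].
  v1: (1-0.599)·(3.77,0.14) + 0.599·(3.01,1.41) = (3.3148,0.9007)
  v2: (1-0.599)·(3.29,2.53) + 0.599·(2.14,3.31) = (2.6012,2.9972)
  v3: (1-0.599)·(0.91,3.6) + 0.599·(0.17,3.86) = (0.4667,3.7557)
  v4: (1-0.599)·(-2.06,3.12) + 0.599·(-2.1,3.74) = (-2.0840,3.4914)
  v5: (1-0.599)·(-2.61,-0.24) + 0.599·(-2.92,1.06) = (-2.7957,0.5387)
  v6: (1-0.599)·(-1.43,-1.96) + 0.599·(-2.75,-1.82) = (-2.2207,-1.8761)
  v7: (1-0.599)·(1,-2.73) + 0.599·(0.69,-1.93) = (0.8143,-2.2508)
  v8: (1-0.599)·(3.44,-2.96) + 0.599·(2.13,-0.96) = (2.6553,-1.7620)
Shoelace sum Σ(x_i·y_{i+1} − x_{i+1}·y_i):
  i=1: 3.3148·2.9972 − 2.6012·0.9007 = +7.5921 (running +7.5921)
  i=2: 2.6012·3.7557 − 0.4667·2.9972 = +8.3703 (running +15.9625)
  i=3: 0.4667·3.4914 − -2.0840·3.7557 = +9.4564 (running +25.4188)
  i=4: -2.0840·0.5387 − -2.7957·3.4914 = +8.6382 (running +34.0570)
  i=5: -2.7957·-1.8761 − -2.2207·0.5387 = +6.4414 (running +40.4984)
  i=6: -2.2207·-2.2508 − 0.8143·-1.8761 = +6.5261 (running +47.0245)
  i=7: 0.8143·-1.7620 − 2.6553·-2.2508 = +4.5418 (running +51.5662)
  i=8: 2.6553·0.9007 − 3.3148·-1.7620 = +8.2323 (running +59.7986)
Area = |Σ|/2 = |59.7986|/2 = 29.8993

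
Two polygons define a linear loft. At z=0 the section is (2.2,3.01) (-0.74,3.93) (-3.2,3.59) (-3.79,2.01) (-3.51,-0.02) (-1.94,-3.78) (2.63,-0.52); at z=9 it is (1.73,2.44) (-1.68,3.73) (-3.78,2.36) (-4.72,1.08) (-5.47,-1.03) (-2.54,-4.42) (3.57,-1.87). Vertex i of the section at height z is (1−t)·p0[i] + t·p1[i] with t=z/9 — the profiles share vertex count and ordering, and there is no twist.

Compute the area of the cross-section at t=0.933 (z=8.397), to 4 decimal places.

Cross-section at t=0.933: each vertex is (1-t)·p0[i] + t·p1[i].
  v1: (1-0.933)·(2.2,3.01) + 0.933·(1.73,2.44) = (1.7615,2.4782)
  v2: (1-0.933)·(-0.74,3.93) + 0.933·(-1.68,3.73) = (-1.6170,3.7434)
  v3: (1-0.933)·(-3.2,3.59) + 0.933·(-3.78,2.36) = (-3.7411,2.4424)
  v4: (1-0.933)·(-3.79,2.01) + 0.933·(-4.72,1.08) = (-4.6577,1.1423)
  v5: (1-0.933)·(-3.51,-0.02) + 0.933·(-5.47,-1.03) = (-5.3387,-0.9623)
  v6: (1-0.933)·(-1.94,-3.78) + 0.933·(-2.54,-4.42) = (-2.4998,-4.3771)
  v7: (1-0.933)·(2.63,-0.52) + 0.933·(3.57,-1.87) = (3.5070,-1.7796)
Shoelace sum Σ(x_i·y_{i+1} − x_{i+1}·y_i):
  i=1: 1.7615·3.7434 − -1.6170·2.4782 = +10.6012 (running +10.6012)
  i=2: -1.6170·2.4424 − -3.7411·3.7434 = +10.0552 (running +20.6564)
  i=3: -3.7411·1.1423 − -4.6577·2.4424 = +7.1024 (running +27.7588)
  i=4: -4.6577·-0.9623 − -5.3387·1.1423 = +10.5807 (running +38.3395)
  i=5: -5.3387·-4.3771 − -2.4998·-0.9623 = +20.9624 (running +59.3019)
  i=6: -2.4998·-1.7796 − 3.5070·-4.3771 = +19.7992 (running +79.1011)
  i=7: 3.5070·2.4782 − 1.7615·-1.7796 = +11.8257 (running +90.9268)
Area = |Σ|/2 = |90.9268|/2 = 45.4634

Area at t=0.933: 45.4634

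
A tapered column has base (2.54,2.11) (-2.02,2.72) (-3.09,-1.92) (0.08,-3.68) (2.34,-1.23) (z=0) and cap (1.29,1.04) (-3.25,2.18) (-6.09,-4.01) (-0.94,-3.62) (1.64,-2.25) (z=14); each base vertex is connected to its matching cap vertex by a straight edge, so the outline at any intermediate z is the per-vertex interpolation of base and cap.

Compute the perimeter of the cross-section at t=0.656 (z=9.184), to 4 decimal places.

Cross-section at t=0.656: each vertex is (1-t)·p0[i] + t·p1[i].
  v1: (1-0.656)·(2.54,2.11) + 0.656·(1.29,1.04) = (1.7200,1.4081)
  v2: (1-0.656)·(-2.02,2.72) + 0.656·(-3.25,2.18) = (-2.8269,2.3658)
  v3: (1-0.656)·(-3.09,-1.92) + 0.656·(-6.09,-4.01) = (-5.0580,-3.2910)
  v4: (1-0.656)·(0.08,-3.68) + 0.656·(-0.94,-3.62) = (-0.5891,-3.6406)
  v5: (1-0.656)·(2.34,-1.23) + 0.656·(1.64,-2.25) = (1.8808,-1.8991)
Perimeter = Σ |v_{i+1} − v_i|:
  edge 1→2: √(-4.5469² + 0.9577²) = 4.6466 (running 4.6466)
  edge 2→3: √(-2.2311² + -5.6568²) = 6.0809 (running 10.7275)
  edge 3→4: √(4.4689² + -0.3496²) = 4.4825 (running 15.2101)
  edge 4→5: √(2.4699² + 1.7415²) = 3.0222 (running 18.2322)
  edge 5→1: √(-0.1608² + 3.3072²) = 3.3111 (running 21.5433)
Perimeter = 21.5433

Perimeter at t=0.656: 21.5433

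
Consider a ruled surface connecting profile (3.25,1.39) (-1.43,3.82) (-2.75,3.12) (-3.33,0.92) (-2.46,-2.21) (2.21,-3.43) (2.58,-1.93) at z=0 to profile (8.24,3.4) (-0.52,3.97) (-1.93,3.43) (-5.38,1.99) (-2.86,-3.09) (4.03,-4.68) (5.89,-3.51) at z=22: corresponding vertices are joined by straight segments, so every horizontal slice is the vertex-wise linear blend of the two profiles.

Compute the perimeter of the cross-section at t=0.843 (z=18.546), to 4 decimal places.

Cross-section at t=0.843: each vertex is (1-t)·p0[i] + t·p1[i].
  v1: (1-0.843)·(3.25,1.39) + 0.843·(8.24,3.4) = (7.4566,3.0844)
  v2: (1-0.843)·(-1.43,3.82) + 0.843·(-0.52,3.97) = (-0.6629,3.9465)
  v3: (1-0.843)·(-2.75,3.12) + 0.843·(-1.93,3.43) = (-2.0587,3.3813)
  v4: (1-0.843)·(-3.33,0.92) + 0.843·(-5.38,1.99) = (-5.0581,1.8220)
  v5: (1-0.843)·(-2.46,-2.21) + 0.843·(-2.86,-3.09) = (-2.7972,-2.9518)
  v6: (1-0.843)·(2.21,-3.43) + 0.843·(4.03,-4.68) = (3.7443,-4.4837)
  v7: (1-0.843)·(2.58,-1.93) + 0.843·(5.89,-3.51) = (5.3703,-3.2619)
Perimeter = Σ |v_{i+1} − v_i|:
  edge 1→2: √(-8.1194² + 0.8620²) = 8.1651 (running 8.1651)
  edge 2→3: √(-1.3959² + -0.5651²) = 1.5059 (running 9.6710)
  edge 3→4: √(-2.9994² + -1.5593²) = 3.3805 (running 13.0515)
  edge 4→5: √(2.2609² + -4.7738²) = 5.2822 (running 18.3337)
  edge 5→6: √(6.5415² + -1.5319²) = 6.7184 (running 25.0522)
  edge 6→7: √(1.6261² + 1.2218²) = 2.0339 (running 27.0861)
  edge 7→1: √(2.0862² + 6.3464²) = 6.6805 (running 33.7666)
Perimeter = 33.7666

Perimeter at t=0.843: 33.7666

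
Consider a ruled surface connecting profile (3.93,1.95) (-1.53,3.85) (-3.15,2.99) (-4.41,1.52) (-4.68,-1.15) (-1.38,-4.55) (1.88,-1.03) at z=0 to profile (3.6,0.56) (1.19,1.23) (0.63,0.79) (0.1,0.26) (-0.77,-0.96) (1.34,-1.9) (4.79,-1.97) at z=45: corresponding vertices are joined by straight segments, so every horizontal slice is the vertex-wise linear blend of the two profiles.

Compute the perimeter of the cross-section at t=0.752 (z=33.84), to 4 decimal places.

Cross-section at t=0.752: each vertex is (1-t)·p0[i] + t·p1[i].
  v1: (1-0.752)·(3.93,1.95) + 0.752·(3.6,0.56) = (3.6818,0.9047)
  v2: (1-0.752)·(-1.53,3.85) + 0.752·(1.19,1.23) = (0.5154,1.8798)
  v3: (1-0.752)·(-3.15,2.99) + 0.752·(0.63,0.79) = (-0.3074,1.3356)
  v4: (1-0.752)·(-4.41,1.52) + 0.752·(0.1,0.26) = (-1.0185,0.5725)
  v5: (1-0.752)·(-4.68,-1.15) + 0.752·(-0.77,-0.96) = (-1.7397,-1.0071)
  v6: (1-0.752)·(-1.38,-4.55) + 0.752·(1.34,-1.9) = (0.6654,-2.5572)
  v7: (1-0.752)·(1.88,-1.03) + 0.752·(4.79,-1.97) = (4.0683,-1.7369)
Perimeter = Σ |v_{i+1} − v_i|:
  edge 1→2: √(-3.1664² + 0.9750²) = 3.3131 (running 3.3131)
  edge 2→3: √(-0.8229² + -0.5442²) = 0.9865 (running 4.2997)
  edge 3→4: √(-0.7110² + -0.7631²) = 1.0430 (running 5.3427)
  edge 4→5: √(-0.7212² + -1.5796²) = 1.7365 (running 7.0791)
  edge 5→6: √(2.4051² + -1.5501²) = 2.8614 (running 9.9405)
  edge 6→7: √(3.4029² + 0.8203²) = 3.5004 (running 13.4409)
  edge 7→1: √(-0.3865² + 2.6416²) = 2.6697 (running 16.1106)
Perimeter = 16.1106

Perimeter at t=0.752: 16.1106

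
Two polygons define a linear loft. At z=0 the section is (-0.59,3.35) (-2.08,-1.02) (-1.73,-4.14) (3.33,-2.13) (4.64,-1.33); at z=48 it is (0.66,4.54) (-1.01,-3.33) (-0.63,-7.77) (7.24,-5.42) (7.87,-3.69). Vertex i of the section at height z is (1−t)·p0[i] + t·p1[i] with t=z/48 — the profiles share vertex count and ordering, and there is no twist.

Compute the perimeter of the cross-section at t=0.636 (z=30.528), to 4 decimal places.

Perimeter at t=0.636: 29.1098

Cross-section at t=0.636: each vertex is (1-t)·p0[i] + t·p1[i].
  v1: (1-0.636)·(-0.59,3.35) + 0.636·(0.66,4.54) = (0.2050,4.1068)
  v2: (1-0.636)·(-2.08,-1.02) + 0.636·(-1.01,-3.33) = (-1.3995,-2.4892)
  v3: (1-0.636)·(-1.73,-4.14) + 0.636·(-0.63,-7.77) = (-1.0304,-6.4487)
  v4: (1-0.636)·(3.33,-2.13) + 0.636·(7.24,-5.42) = (5.8168,-4.2224)
  v5: (1-0.636)·(4.64,-1.33) + 0.636·(7.87,-3.69) = (6.6943,-2.8310)
Perimeter = Σ |v_{i+1} − v_i|:
  edge 1→2: √(-1.6045² + -6.5960²) = 6.7883 (running 6.7883)
  edge 2→3: √(0.3691² + -3.9595²) = 3.9767 (running 10.7650)
  edge 3→4: √(6.8472² + 2.2262²) = 7.2000 (running 17.9650)
  edge 4→5: √(0.8775² + 1.3915²) = 1.6451 (running 19.6101)
  edge 5→1: √(-6.4893² + 6.9378²) = 9.4997 (running 29.1098)
Perimeter = 29.1098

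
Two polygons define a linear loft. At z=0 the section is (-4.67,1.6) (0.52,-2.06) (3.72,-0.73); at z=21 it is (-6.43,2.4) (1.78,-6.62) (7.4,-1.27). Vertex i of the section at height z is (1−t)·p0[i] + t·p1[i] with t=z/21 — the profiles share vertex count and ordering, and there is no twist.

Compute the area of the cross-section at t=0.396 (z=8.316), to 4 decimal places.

Cross-section at t=0.396: each vertex is (1-t)·p0[i] + t·p1[i].
  v1: (1-0.396)·(-4.67,1.6) + 0.396·(-6.43,2.4) = (-5.3670,1.9168)
  v2: (1-0.396)·(0.52,-2.06) + 0.396·(1.78,-6.62) = (1.0190,-3.8658)
  v3: (1-0.396)·(3.72,-0.73) + 0.396·(7.4,-1.27) = (5.1773,-0.9438)
Shoelace sum Σ(x_i·y_{i+1} − x_{i+1}·y_i):
  i=1: -5.3670·-3.8658 − 1.0190·1.9168 = +18.7942 (running +18.7942)
  i=2: 1.0190·-0.9438 − 5.1773·-3.8658 = +19.0524 (running +37.8466)
  i=3: 5.1773·1.9168 − -5.3670·-0.9438 = +4.8583 (running +42.7049)
Area = |Σ|/2 = |42.7049|/2 = 21.3524

Area at t=0.396: 21.3524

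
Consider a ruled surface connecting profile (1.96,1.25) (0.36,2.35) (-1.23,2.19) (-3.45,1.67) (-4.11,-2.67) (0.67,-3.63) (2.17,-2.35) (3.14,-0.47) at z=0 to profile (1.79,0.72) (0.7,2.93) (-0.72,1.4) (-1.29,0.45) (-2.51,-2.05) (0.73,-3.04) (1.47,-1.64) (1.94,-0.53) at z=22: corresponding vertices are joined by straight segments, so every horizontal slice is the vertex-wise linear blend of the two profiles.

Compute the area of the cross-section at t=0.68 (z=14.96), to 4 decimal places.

Area at t=0.68: 19.7225

Cross-section at t=0.68: each vertex is (1-t)·p0[i] + t·p1[i].
  v1: (1-0.68)·(1.96,1.25) + 0.68·(1.79,0.72) = (1.8444,0.8896)
  v2: (1-0.68)·(0.36,2.35) + 0.68·(0.7,2.93) = (0.5912,2.7444)
  v3: (1-0.68)·(-1.23,2.19) + 0.68·(-0.72,1.4) = (-0.8832,1.6528)
  v4: (1-0.68)·(-3.45,1.67) + 0.68·(-1.29,0.45) = (-1.9812,0.8404)
  v5: (1-0.68)·(-4.11,-2.67) + 0.68·(-2.51,-2.05) = (-3.0220,-2.2484)
  v6: (1-0.68)·(0.67,-3.63) + 0.68·(0.73,-3.04) = (0.7108,-3.2288)
  v7: (1-0.68)·(2.17,-2.35) + 0.68·(1.47,-1.64) = (1.6940,-1.8672)
  v8: (1-0.68)·(3.14,-0.47) + 0.68·(1.94,-0.53) = (2.3240,-0.5108)
Shoelace sum Σ(x_i·y_{i+1} − x_{i+1}·y_i):
  i=1: 1.8444·2.7444 − 0.5912·0.8896 = +4.5358 (running +4.5358)
  i=2: 0.5912·1.6528 − -0.8832·2.7444 = +3.4010 (running +7.9368)
  i=3: -0.8832·0.8404 − -1.9812·1.6528 = +2.5323 (running +10.4691)
  i=4: -1.9812·-2.2484 − -3.0220·0.8404 = +6.9942 (running +17.4633)
  i=5: -3.0220·-3.2288 − 0.7108·-2.2484 = +11.3556 (running +28.8189)
  i=6: 0.7108·-1.8672 − 1.6940·-3.2288 = +4.1424 (running +32.9613)
  i=7: 1.6940·-0.5108 − 2.3240·-1.8672 = +3.4741 (running +36.4354)
  i=8: 2.3240·0.8896 − 1.8444·-0.5108 = +3.0095 (running +39.4449)
Area = |Σ|/2 = |39.4449|/2 = 19.7225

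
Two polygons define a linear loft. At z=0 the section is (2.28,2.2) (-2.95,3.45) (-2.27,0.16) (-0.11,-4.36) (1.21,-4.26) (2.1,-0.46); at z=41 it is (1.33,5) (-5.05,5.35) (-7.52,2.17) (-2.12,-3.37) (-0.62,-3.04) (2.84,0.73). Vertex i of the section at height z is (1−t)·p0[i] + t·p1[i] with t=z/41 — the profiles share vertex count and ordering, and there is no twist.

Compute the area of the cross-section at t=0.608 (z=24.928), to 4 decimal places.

Area at t=0.608: 44.7828

Cross-section at t=0.608: each vertex is (1-t)·p0[i] + t·p1[i].
  v1: (1-0.608)·(2.28,2.2) + 0.608·(1.33,5) = (1.7024,3.9024)
  v2: (1-0.608)·(-2.95,3.45) + 0.608·(-5.05,5.35) = (-4.2268,4.6052)
  v3: (1-0.608)·(-2.27,0.16) + 0.608·(-7.52,2.17) = (-5.4620,1.3821)
  v4: (1-0.608)·(-0.11,-4.36) + 0.608·(-2.12,-3.37) = (-1.3321,-3.7581)
  v5: (1-0.608)·(1.21,-4.26) + 0.608·(-0.62,-3.04) = (0.0974,-3.5182)
  v6: (1-0.608)·(2.1,-0.46) + 0.608·(2.84,0.73) = (2.5499,0.2635)
Shoelace sum Σ(x_i·y_{i+1} − x_{i+1}·y_i):
  i=1: 1.7024·4.6052 − -4.2268·3.9024 = +24.3346 (running +24.3346)
  i=2: -4.2268·1.3821 − -5.4620·4.6052 = +19.3118 (running +43.6464)
  i=3: -5.4620·-3.7581 − -1.3321·1.3821 = +22.3677 (running +66.0141)
  i=4: -1.3321·-3.5182 − 0.0974·-3.7581 = +5.0525 (running +71.0665)
  i=5: 0.0974·0.2635 − 2.5499·-3.5182 = +8.9969 (running +80.0634)
  i=6: 2.5499·3.9024 − 1.7024·0.2635 = +9.5022 (running +89.5656)
Area = |Σ|/2 = |89.5656|/2 = 44.7828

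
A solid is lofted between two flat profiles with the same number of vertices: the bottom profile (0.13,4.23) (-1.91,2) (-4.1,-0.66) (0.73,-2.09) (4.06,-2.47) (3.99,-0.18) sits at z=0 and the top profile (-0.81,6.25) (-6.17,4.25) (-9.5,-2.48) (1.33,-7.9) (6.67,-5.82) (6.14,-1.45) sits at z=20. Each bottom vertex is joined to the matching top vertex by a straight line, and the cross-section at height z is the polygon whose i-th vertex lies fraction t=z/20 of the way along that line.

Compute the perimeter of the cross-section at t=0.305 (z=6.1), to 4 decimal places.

Perimeter at t=0.305: 29.6892

Cross-section at t=0.305: each vertex is (1-t)·p0[i] + t·p1[i].
  v1: (1-0.305)·(0.13,4.23) + 0.305·(-0.81,6.25) = (-0.1567,4.8461)
  v2: (1-0.305)·(-1.91,2) + 0.305·(-6.17,4.25) = (-3.2093,2.6863)
  v3: (1-0.305)·(-4.1,-0.66) + 0.305·(-9.5,-2.48) = (-5.7470,-1.2151)
  v4: (1-0.305)·(0.73,-2.09) + 0.305·(1.33,-7.9) = (0.9130,-3.8620)
  v5: (1-0.305)·(4.06,-2.47) + 0.305·(6.67,-5.82) = (4.8560,-3.4918)
  v6: (1-0.305)·(3.99,-0.18) + 0.305·(6.14,-1.45) = (4.6458,-0.5674)
Perimeter = Σ |v_{i+1} − v_i|:
  edge 1→2: √(-3.0526² + -2.1599²) = 3.7394 (running 3.7394)
  edge 2→3: √(-2.5377² + -3.9014²) = 4.6541 (running 8.3935)
  edge 3→4: √(6.6600² + -2.6469²) = 7.1667 (running 15.5602)
  edge 4→5: √(3.9430² + 0.3703²) = 3.9604 (running 19.5206)
  edge 5→6: √(-0.2103² + 2.9244²) = 2.9320 (running 22.4526)
  edge 6→1: √(-4.8025² + 5.4135²) = 7.2366 (running 29.6892)
Perimeter = 29.6892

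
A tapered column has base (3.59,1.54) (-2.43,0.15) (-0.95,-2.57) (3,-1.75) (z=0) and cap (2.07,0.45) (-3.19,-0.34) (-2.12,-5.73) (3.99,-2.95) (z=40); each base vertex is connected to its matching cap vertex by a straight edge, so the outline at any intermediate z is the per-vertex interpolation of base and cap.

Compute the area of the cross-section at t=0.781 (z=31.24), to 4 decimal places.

Area at t=0.781: 24.6976

Cross-section at t=0.781: each vertex is (1-t)·p0[i] + t·p1[i].
  v1: (1-0.781)·(3.59,1.54) + 0.781·(2.07,0.45) = (2.4029,0.6887)
  v2: (1-0.781)·(-2.43,0.15) + 0.781·(-3.19,-0.34) = (-3.0236,-0.2327)
  v3: (1-0.781)·(-0.95,-2.57) + 0.781·(-2.12,-5.73) = (-1.8638,-5.0380)
  v4: (1-0.781)·(3,-1.75) + 0.781·(3.99,-2.95) = (3.7732,-2.6872)
Shoelace sum Σ(x_i·y_{i+1} − x_{i+1}·y_i):
  i=1: 2.4029·-0.2327 − -3.0236·0.6887 = +1.5232 (running +1.5232)
  i=2: -3.0236·-5.0380 − -1.8638·-0.2327 = +14.7989 (running +16.3221)
  i=3: -1.8638·-2.6872 − 3.7732·-5.0380 = +24.0175 (running +40.3396)
  i=4: 3.7732·0.6887 − 2.4029·-2.6872 = +9.0557 (running +49.3953)
Area = |Σ|/2 = |49.3953|/2 = 24.6976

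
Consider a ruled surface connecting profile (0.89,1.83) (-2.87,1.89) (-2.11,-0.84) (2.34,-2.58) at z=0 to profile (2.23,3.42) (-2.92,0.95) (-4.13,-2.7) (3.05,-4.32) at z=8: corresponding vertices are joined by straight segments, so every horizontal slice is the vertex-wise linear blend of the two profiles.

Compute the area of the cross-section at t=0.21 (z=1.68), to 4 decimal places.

Area at t=0.21: 17.7068

Cross-section at t=0.21: each vertex is (1-t)·p0[i] + t·p1[i].
  v1: (1-0.21)·(0.89,1.83) + 0.21·(2.23,3.42) = (1.1714,2.1639)
  v2: (1-0.21)·(-2.87,1.89) + 0.21·(-2.92,0.95) = (-2.8805,1.6926)
  v3: (1-0.21)·(-2.11,-0.84) + 0.21·(-4.13,-2.7) = (-2.5342,-1.2306)
  v4: (1-0.21)·(2.34,-2.58) + 0.21·(3.05,-4.32) = (2.4891,-2.9454)
Shoelace sum Σ(x_i·y_{i+1} − x_{i+1}·y_i):
  i=1: 1.1714·1.6926 − -2.8805·2.1639 = +8.2158 (running +8.2158)
  i=2: -2.8805·-1.2306 − -2.5342·1.6926 = +7.8341 (running +16.0500)
  i=3: -2.5342·-2.9454 − 2.4891·-1.2306 = +10.5273 (running +26.5773)
  i=4: 2.4891·2.1639 − 1.1714·-2.9454 = +8.8364 (running +35.4137)
Area = |Σ|/2 = |35.4137|/2 = 17.7068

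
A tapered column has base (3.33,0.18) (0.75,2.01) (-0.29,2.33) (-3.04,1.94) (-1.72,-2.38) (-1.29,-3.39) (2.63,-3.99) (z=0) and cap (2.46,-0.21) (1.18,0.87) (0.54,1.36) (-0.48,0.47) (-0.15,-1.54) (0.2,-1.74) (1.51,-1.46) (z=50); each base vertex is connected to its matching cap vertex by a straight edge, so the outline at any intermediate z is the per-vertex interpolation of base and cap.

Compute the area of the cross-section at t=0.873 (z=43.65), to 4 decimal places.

Cross-section at t=0.873: each vertex is (1-t)·p0[i] + t·p1[i].
  v1: (1-0.873)·(3.33,0.18) + 0.873·(2.46,-0.21) = (2.5705,-0.1605)
  v2: (1-0.873)·(0.75,2.01) + 0.873·(1.18,0.87) = (1.1254,1.0148)
  v3: (1-0.873)·(-0.29,2.33) + 0.873·(0.54,1.36) = (0.4346,1.4832)
  v4: (1-0.873)·(-3.04,1.94) + 0.873·(-0.48,0.47) = (-0.8051,0.6567)
  v5: (1-0.873)·(-1.72,-2.38) + 0.873·(-0.15,-1.54) = (-0.3494,-1.6467)
  v6: (1-0.873)·(-1.29,-3.39) + 0.873·(0.2,-1.74) = (0.0108,-1.9496)
  v7: (1-0.873)·(2.63,-3.99) + 0.873·(1.51,-1.46) = (1.6522,-1.7813)
Shoelace sum Σ(x_i·y_{i+1} − x_{i+1}·y_i):
  i=1: 2.5705·1.0148 − 1.1254·-0.1605 = +2.7891 (running +2.7891)
  i=2: 1.1254·1.4832 − 0.4346·1.0148 = +1.2282 (running +4.0172)
  i=3: 0.4346·0.6567 − -0.8051·1.4832 = +1.4795 (running +5.4968)
  i=4: -0.8051·-1.6467 − -0.3494·0.6567 = +1.5552 (running +7.0520)
  i=5: -0.3494·-1.9496 − 0.0108·-1.6467 = +0.6989 (running +7.7509)
  i=6: 0.0108·-1.7813 − 1.6522·-1.9496 = +3.2019 (running +10.9528)
  i=7: 1.6522·-0.1605 − 2.5705·-1.7813 = +4.3137 (running +15.2665)
Area = |Σ|/2 = |15.2665|/2 = 7.6333

Area at t=0.873: 7.6333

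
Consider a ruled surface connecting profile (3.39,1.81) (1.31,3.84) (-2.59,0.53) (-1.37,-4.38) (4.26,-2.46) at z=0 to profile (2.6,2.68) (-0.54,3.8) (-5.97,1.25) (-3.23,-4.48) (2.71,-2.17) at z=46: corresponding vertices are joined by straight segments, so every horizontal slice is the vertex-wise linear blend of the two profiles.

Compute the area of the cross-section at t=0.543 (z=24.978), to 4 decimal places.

Area at t=0.543: 42.4302

Cross-section at t=0.543: each vertex is (1-t)·p0[i] + t·p1[i].
  v1: (1-0.543)·(3.39,1.81) + 0.543·(2.6,2.68) = (2.9610,2.2824)
  v2: (1-0.543)·(1.31,3.84) + 0.543·(-0.54,3.8) = (0.3054,3.8183)
  v3: (1-0.543)·(-2.59,0.53) + 0.543·(-5.97,1.25) = (-4.4253,0.9210)
  v4: (1-0.543)·(-1.37,-4.38) + 0.543·(-3.23,-4.48) = (-2.3800,-4.4343)
  v5: (1-0.543)·(4.26,-2.46) + 0.543·(2.71,-2.17) = (3.4183,-2.3025)
Shoelace sum Σ(x_i·y_{i+1} − x_{i+1}·y_i):
  i=1: 2.9610·3.8183 − 0.3054·2.2824 = +10.6089 (running +10.6089)
  i=2: 0.3054·0.9210 − -4.4253·3.8183 = +17.1785 (running +27.7874)
  i=3: -4.4253·-4.4343 − -2.3800·0.9210 = +21.8152 (running +49.6025)
  i=4: -2.3800·-2.3025 − 3.4183·-4.4343 = +20.6380 (running +70.2405)
  i=5: 3.4183·2.2824 − 2.9610·-2.3025 = +14.6199 (running +84.8604)
Area = |Σ|/2 = |84.8604|/2 = 42.4302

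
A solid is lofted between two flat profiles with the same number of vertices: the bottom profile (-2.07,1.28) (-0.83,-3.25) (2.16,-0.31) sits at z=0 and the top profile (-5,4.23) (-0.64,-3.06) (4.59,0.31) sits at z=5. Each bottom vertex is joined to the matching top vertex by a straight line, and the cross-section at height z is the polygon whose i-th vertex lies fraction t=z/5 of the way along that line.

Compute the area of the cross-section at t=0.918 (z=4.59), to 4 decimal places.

Area at t=0.918: 24.6659

Cross-section at t=0.918: each vertex is (1-t)·p0[i] + t·p1[i].
  v1: (1-0.918)·(-2.07,1.28) + 0.918·(-5,4.23) = (-4.7597,3.9881)
  v2: (1-0.918)·(-0.83,-3.25) + 0.918·(-0.64,-3.06) = (-0.6556,-3.0756)
  v3: (1-0.918)·(2.16,-0.31) + 0.918·(4.59,0.31) = (4.3907,0.2592)
Shoelace sum Σ(x_i·y_{i+1} − x_{i+1}·y_i):
  i=1: -4.7597·-3.0756 − -0.6556·3.9881 = +17.2535 (running +17.2535)
  i=2: -0.6556·0.2592 − 4.3907·-3.0756 = +13.3342 (running +30.5877)
  i=3: 4.3907·3.9881 − -4.7597·0.2592 = +18.7442 (running +49.3319)
Area = |Σ|/2 = |49.3319|/2 = 24.6659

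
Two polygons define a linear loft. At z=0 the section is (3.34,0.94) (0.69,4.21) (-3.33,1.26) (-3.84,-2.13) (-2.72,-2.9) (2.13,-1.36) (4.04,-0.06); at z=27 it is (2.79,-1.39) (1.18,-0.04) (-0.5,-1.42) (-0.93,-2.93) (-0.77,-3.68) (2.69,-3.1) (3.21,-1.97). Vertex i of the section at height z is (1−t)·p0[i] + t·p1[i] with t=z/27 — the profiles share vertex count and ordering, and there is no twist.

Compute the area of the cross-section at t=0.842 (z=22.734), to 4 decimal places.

Cross-section at t=0.842: each vertex is (1-t)·p0[i] + t·p1[i].
  v1: (1-0.842)·(3.34,0.94) + 0.842·(2.79,-1.39) = (2.8769,-1.0219)
  v2: (1-0.842)·(0.69,4.21) + 0.842·(1.18,-0.04) = (1.1026,0.6315)
  v3: (1-0.842)·(-3.33,1.26) + 0.842·(-0.5,-1.42) = (-0.9471,-0.9966)
  v4: (1-0.842)·(-3.84,-2.13) + 0.842·(-0.93,-2.93) = (-1.3898,-2.8036)
  v5: (1-0.842)·(-2.72,-2.9) + 0.842·(-0.77,-3.68) = (-1.0781,-3.5568)
  v6: (1-0.842)·(2.13,-1.36) + 0.842·(2.69,-3.1) = (2.6015,-2.8251)
  v7: (1-0.842)·(4.04,-0.06) + 0.842·(3.21,-1.97) = (3.3411,-1.6682)
Shoelace sum Σ(x_i·y_{i+1} − x_{i+1}·y_i):
  i=1: 2.8769·0.6315 − 1.1026·-1.0219 = +2.9434 (running +2.9434)
  i=2: 1.1026·-0.9966 − -0.9471·0.6315 = -0.5007 (running +2.4428)
  i=3: -0.9471·-2.8036 − -1.3898·-0.9966 = +1.2704 (running +3.7132)
  i=4: -1.3898·-3.5568 − -1.0781·-2.8036 = +1.9206 (running +5.6337)
  i=5: -1.0781·-2.8251 − 2.6015·-3.5568 = +12.2987 (running +17.9324)
  i=6: 2.6015·-1.6682 − 3.3411·-2.8251 = +5.0991 (running +23.0315)
  i=7: 3.3411·-1.0219 − 2.8769·-1.6682 = +1.3851 (running +24.4166)
Area = |Σ|/2 = |24.4166|/2 = 12.2083

Area at t=0.842: 12.2083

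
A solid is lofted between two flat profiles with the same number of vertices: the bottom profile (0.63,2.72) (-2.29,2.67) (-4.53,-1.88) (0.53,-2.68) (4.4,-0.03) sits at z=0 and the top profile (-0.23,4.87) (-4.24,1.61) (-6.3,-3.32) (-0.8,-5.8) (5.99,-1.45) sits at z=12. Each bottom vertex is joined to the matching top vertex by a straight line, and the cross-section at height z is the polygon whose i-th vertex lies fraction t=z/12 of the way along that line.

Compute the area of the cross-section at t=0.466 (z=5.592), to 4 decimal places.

Cross-section at t=0.466: each vertex is (1-t)·p0[i] + t·p1[i].
  v1: (1-0.466)·(0.63,2.72) + 0.466·(-0.23,4.87) = (0.2292,3.7219)
  v2: (1-0.466)·(-2.29,2.67) + 0.466·(-4.24,1.61) = (-3.1987,2.1760)
  v3: (1-0.466)·(-4.53,-1.88) + 0.466·(-6.3,-3.32) = (-5.3548,-2.5510)
  v4: (1-0.466)·(0.53,-2.68) + 0.466·(-0.8,-5.8) = (-0.0898,-4.1339)
  v5: (1-0.466)·(4.4,-0.03) + 0.466·(5.99,-1.45) = (5.1409,-0.6917)
Shoelace sum Σ(x_i·y_{i+1} − x_{i+1}·y_i):
  i=1: 0.2292·2.1760 − -3.1987·3.7219 = +12.4041 (running +12.4041)
  i=2: -3.1987·-2.5510 − -5.3548·2.1760 = +19.8123 (running +32.2164)
  i=3: -5.3548·-4.1339 − -0.0898·-2.5510 = +21.9074 (running +54.1238)
  i=4: -0.0898·-0.6917 − 5.1409·-4.1339 = +21.3143 (running +75.4381)
  i=5: 5.1409·3.7219 − 0.2292·-0.6917 = +19.2926 (running +94.7307)
Area = |Σ|/2 = |94.7307|/2 = 47.3654

Area at t=0.466: 47.3654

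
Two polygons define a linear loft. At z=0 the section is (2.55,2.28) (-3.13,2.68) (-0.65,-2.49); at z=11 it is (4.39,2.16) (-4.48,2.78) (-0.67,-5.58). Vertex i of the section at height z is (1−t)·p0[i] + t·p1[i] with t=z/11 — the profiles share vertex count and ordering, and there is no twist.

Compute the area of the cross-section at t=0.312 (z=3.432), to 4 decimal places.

Cross-section at t=0.312: each vertex is (1-t)·p0[i] + t·p1[i].
  v1: (1-0.312)·(2.55,2.28) + 0.312·(4.39,2.16) = (3.1241,2.2426)
  v2: (1-0.312)·(-3.13,2.68) + 0.312·(-4.48,2.78) = (-3.5512,2.7112)
  v3: (1-0.312)·(-0.65,-2.49) + 0.312·(-0.67,-5.58) = (-0.6562,-3.4541)
Shoelace sum Σ(x_i·y_{i+1} − x_{i+1}·y_i):
  i=1: 3.1241·2.7112 − -3.5512·2.2426 = +16.4338 (running +16.4338)
  i=2: -3.5512·-3.4541 − -0.6562·2.7112 = +14.0453 (running +30.4791)
  i=3: -0.6562·2.2426 − 3.1241·-3.4541 = +9.3192 (running +39.7983)
Area = |Σ|/2 = |39.7983|/2 = 19.8991

Area at t=0.312: 19.8991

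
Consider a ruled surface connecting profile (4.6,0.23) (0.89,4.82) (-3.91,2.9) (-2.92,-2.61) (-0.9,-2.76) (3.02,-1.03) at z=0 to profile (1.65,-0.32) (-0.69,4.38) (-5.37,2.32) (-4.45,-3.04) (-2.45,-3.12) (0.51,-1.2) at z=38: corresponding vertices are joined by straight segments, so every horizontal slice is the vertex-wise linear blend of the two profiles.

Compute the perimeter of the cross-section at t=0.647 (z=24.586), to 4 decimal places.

Cross-section at t=0.647: each vertex is (1-t)·p0[i] + t·p1[i].
  v1: (1-0.647)·(4.6,0.23) + 0.647·(1.65,-0.32) = (2.6913,-0.1259)
  v2: (1-0.647)·(0.89,4.82) + 0.647·(-0.69,4.38) = (-0.1323,4.5353)
  v3: (1-0.647)·(-3.91,2.9) + 0.647·(-5.37,2.32) = (-4.8546,2.5247)
  v4: (1-0.647)·(-2.92,-2.61) + 0.647·(-4.45,-3.04) = (-3.9099,-2.8882)
  v5: (1-0.647)·(-0.9,-2.76) + 0.647·(-2.45,-3.12) = (-1.9028,-2.9929)
  v6: (1-0.647)·(3.02,-1.03) + 0.647·(0.51,-1.2) = (1.3960,-1.1400)
Perimeter = Σ |v_{i+1} − v_i|:
  edge 1→2: √(-2.8236² + 4.6612²) = 5.4497 (running 5.4497)
  edge 2→3: √(-4.7224² + -2.0106²) = 5.1326 (running 10.5823)
  edge 3→4: √(0.9447² + -5.4129²) = 5.4948 (running 16.0770)
  edge 4→5: √(2.0071² + -0.1047²) = 2.0098 (running 18.0868)
  edge 5→6: √(3.2989² + 1.8529²) = 3.7836 (running 21.8705)
  edge 6→1: √(1.2953² + 1.0141²) = 1.6451 (running 23.5156)
Perimeter = 23.5156

Perimeter at t=0.647: 23.5156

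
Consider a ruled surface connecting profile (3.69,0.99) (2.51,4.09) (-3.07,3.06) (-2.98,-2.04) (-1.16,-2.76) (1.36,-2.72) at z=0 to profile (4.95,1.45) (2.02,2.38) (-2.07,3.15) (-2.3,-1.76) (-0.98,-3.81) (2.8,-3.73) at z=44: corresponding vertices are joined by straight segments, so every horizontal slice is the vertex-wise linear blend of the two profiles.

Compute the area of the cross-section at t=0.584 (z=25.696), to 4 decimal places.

Area at t=0.584: 36.6310

Cross-section at t=0.584: each vertex is (1-t)·p0[i] + t·p1[i].
  v1: (1-0.584)·(3.69,0.99) + 0.584·(4.95,1.45) = (4.4258,1.2586)
  v2: (1-0.584)·(2.51,4.09) + 0.584·(2.02,2.38) = (2.2238,3.0914)
  v3: (1-0.584)·(-3.07,3.06) + 0.584·(-2.07,3.15) = (-2.4860,3.1126)
  v4: (1-0.584)·(-2.98,-2.04) + 0.584·(-2.3,-1.76) = (-2.5829,-1.8765)
  v5: (1-0.584)·(-1.16,-2.76) + 0.584·(-0.98,-3.81) = (-1.0549,-3.3732)
  v6: (1-0.584)·(1.36,-2.72) + 0.584·(2.8,-3.73) = (2.2010,-3.3098)
Shoelace sum Σ(x_i·y_{i+1} − x_{i+1}·y_i):
  i=1: 4.4258·3.0914 − 2.2238·1.2586 = +10.8829 (running +10.8829)
  i=2: 2.2238·3.1126 − -2.4860·3.0914 = +14.6070 (running +25.4898)
  i=3: -2.4860·-1.8765 − -2.5829·3.1126 = +12.7043 (running +38.1941)
  i=4: -2.5829·-3.3732 − -1.0549·-1.8765 = +6.7331 (running +44.9272)
  i=5: -1.0549·-3.3098 − 2.2010·-3.3732 = +10.9158 (running +55.8430)
  i=6: 2.2010·1.2586 − 4.4258·-3.3098 = +17.4190 (running +73.2620)
Area = |Σ|/2 = |73.2620|/2 = 36.6310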